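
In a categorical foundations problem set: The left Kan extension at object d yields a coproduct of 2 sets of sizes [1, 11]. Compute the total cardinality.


Pointwise, the left Kan extension (Lan_F H)(d) is the colimit, indexed
by the comma category (F downarrow d), of H composed with the
projection (F downarrow d) -> C. Here that colimit is given
as a coproduct (disjoint union) of sets, so its cardinality is the
sum of the sizes of the summands.
Coproduct of sets with sizes: 1 + 11
= 12

12


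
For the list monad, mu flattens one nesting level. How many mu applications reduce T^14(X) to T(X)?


Each application of mu: T^2 -> T removes one layer of nesting.
Starting at depth 14 (i.e., T^14(X)), we need to reach T(X).
Number of mu applications = 14 - 1 = 13

13


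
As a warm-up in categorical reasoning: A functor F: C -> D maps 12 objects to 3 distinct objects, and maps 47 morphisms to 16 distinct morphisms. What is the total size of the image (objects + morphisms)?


The image of F consists of distinct objects and distinct morphisms.
|Im(F)| on objects = 3
|Im(F)| on morphisms = 16
Total image cardinality = 3 + 16 = 19

19


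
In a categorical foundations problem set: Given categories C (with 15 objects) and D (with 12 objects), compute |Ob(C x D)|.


The product category C x D has objects that are pairs (c, d).
Number of pairs = |Ob(C)| * |Ob(D)| = 15 * 12 = 180

180


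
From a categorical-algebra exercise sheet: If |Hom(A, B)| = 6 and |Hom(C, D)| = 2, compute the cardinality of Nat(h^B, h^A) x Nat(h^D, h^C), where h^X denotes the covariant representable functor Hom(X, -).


By the Yoneda lemma, Nat(h^B, h^A) is isomorphic to Hom(A, B),
so |Nat(h^B, h^A)| = |Hom(A, B)| and |Nat(h^D, h^C)| = |Hom(C, D)|.
|Hom(A, B)| = 6, |Hom(C, D)| = 2.
|Nat(h^B, h^A) x Nat(h^D, h^C)| = 6 * 2 = 12

12


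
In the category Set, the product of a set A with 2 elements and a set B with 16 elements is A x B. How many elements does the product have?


In Set, the product A x B is the Cartesian product.
By the universal property, |A x B| = |A| * |B|.
|A x B| = 2 * 16 = 32

32


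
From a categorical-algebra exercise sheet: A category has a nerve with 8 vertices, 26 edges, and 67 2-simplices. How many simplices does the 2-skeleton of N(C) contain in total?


The 2-skeleton of the nerve N(C) consists of simplices in dimensions 0, 1, 2:
  |N(C)_0| = 8 (objects)
  |N(C)_1| = 26 (morphisms)
  |N(C)_2| = 67 (composable pairs)
Total = 8 + 26 + 67 = 101

101


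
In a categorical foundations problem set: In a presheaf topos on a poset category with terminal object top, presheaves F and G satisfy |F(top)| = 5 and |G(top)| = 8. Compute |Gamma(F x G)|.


Global sections of a presheaf on a poset with terminal top satisfy
Gamma(H) ~ H(top). Presheaves admit pointwise products, so
(F x G)(top) = F(top) x G(top) (Cartesian product).
|Gamma(F x G)| = |F(top)| * |G(top)| = 5 * 8 = 40.

40


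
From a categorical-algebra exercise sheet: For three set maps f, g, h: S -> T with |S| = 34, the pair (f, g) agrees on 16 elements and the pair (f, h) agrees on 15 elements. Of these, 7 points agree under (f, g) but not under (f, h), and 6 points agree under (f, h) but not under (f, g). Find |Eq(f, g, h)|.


Eq(f, g, h) is the triple-agreement set: points in S where all three
maps take the same value. Using inclusion-exclusion on the pairwise data:
Pair (f, g) agrees on 16 points; pair (f, h) on 15 points.
Points agreeing under (f, g) but not (f, h) = 7; under (f, h) but not (f, g) = 6.
Triple-agreement = agreement-in-(f, g) minus points that agree under (f, g) but not (f, h):
|Eq(f, g, h)| = 16 - 7 = 9
(cross-check via (f, h): 15 - 6 = 9.)

9


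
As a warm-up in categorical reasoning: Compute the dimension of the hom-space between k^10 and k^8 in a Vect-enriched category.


In Vect-enriched categories, Hom(k^n, k^m) is the space of m x n matrices.
dim(Hom(k^10, k^8)) = 8 * 10 = 80

80


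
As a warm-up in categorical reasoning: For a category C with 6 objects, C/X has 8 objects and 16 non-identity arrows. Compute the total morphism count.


In the slice category C/X, objects are morphisms to X.
Identity morphisms: 8 (one per object of C/X).
Non-identity morphisms: 16.
Total = 8 + 16 = 24

24


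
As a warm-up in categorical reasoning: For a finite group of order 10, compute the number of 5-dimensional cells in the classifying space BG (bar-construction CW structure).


In the bar-construction CW model of BG, the n-cells are indexed by
n-tuples [g_1|...|g_n] of non-identity elements of G (degenerate
simplices with some g_i = e do not contribute cells), so there are
(|G| - 1)^n n-cells.
For dim = 5 with |G| = 10:
cells = (10 - 1)^5 = 9^5 = 59049

59049


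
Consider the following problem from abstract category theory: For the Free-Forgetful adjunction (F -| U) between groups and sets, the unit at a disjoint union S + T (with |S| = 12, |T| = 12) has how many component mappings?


The unit eta_X: X -> U(F(X)) of the Free-Forgetful adjunction
maps each element of X to a generator of F(X). For X = S + T (disjoint
union in Set), |S + T| = |S| + |T|.
Total mappings = 12 + 12 = 24.

24


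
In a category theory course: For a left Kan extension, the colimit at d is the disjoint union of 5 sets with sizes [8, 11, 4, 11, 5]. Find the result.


Pointwise, the left Kan extension (Lan_F H)(d) is the colimit, indexed
by the comma category (F downarrow d), of H composed with the
projection (F downarrow d) -> C. Here that colimit is given
as a coproduct (disjoint union) of sets, so its cardinality is the
sum of the sizes of the summands.
Coproduct of sets with sizes: 8 + 11 + 4 + 11 + 5
= 39

39


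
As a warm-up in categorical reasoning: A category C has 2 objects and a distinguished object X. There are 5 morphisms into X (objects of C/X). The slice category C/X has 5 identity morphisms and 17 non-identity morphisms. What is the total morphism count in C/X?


In the slice category C/X, objects are morphisms to X.
Identity morphisms: 5 (one per object of C/X).
Non-identity morphisms: 17.
Total = 5 + 17 = 22

22


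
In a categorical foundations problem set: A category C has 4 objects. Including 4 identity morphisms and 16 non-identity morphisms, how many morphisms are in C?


Each object has an identity morphism, giving 4 identities.
Adding the 16 non-identity morphisms:
Total = 4 + 16 = 20

20


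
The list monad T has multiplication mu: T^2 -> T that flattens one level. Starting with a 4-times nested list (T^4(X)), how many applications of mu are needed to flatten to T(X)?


Each application of mu: T^2 -> T removes one layer of nesting.
Starting at depth 4 (i.e., T^4(X)), we need to reach T(X).
Number of mu applications = 4 - 1 = 3

3


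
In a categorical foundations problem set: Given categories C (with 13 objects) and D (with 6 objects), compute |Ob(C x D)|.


The product category C x D has objects that are pairs (c, d).
Number of pairs = |Ob(C)| * |Ob(D)| = 13 * 6 = 78

78


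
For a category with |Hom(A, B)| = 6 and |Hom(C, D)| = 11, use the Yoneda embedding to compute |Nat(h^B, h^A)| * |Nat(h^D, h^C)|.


By the Yoneda lemma, Nat(h^B, h^A) is isomorphic to Hom(A, B),
so |Nat(h^B, h^A)| = |Hom(A, B)| and |Nat(h^D, h^C)| = |Hom(C, D)|.
|Hom(A, B)| = 6, |Hom(C, D)| = 11.
|Nat(h^B, h^A) x Nat(h^D, h^C)| = 6 * 11 = 66

66


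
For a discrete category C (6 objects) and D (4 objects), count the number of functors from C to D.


A functor from a discrete category C to D is determined by
where each object maps. Each of the 6 objects of C can map
to any of the 4 objects of D independently.
Number of functors = 4^6 = 4096

4096


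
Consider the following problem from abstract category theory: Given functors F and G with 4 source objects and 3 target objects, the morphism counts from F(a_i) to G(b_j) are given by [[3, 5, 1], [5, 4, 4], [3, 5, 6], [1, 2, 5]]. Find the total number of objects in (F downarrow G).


Objects of (F downarrow G) are triples (a, b, h: F(a)->G(b)).
The count equals the sum of all entries in the hom-matrix.
sum(row 0) = 9
sum(row 1) = 13
sum(row 2) = 14
sum(row 3) = 8
Grand total = 44

44


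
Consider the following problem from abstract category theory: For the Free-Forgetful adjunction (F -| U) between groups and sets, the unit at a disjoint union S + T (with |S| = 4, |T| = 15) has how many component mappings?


The unit eta_X: X -> U(F(X)) of the Free-Forgetful adjunction
maps each element of X to a generator of F(X). For X = S + T (disjoint
union in Set), |S + T| = |S| + |T|.
Total mappings = 4 + 15 = 19.

19


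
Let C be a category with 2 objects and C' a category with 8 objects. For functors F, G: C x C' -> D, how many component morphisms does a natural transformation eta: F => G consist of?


A natural transformation eta: F => G assigns one component morphism per
object of the domain category.
The domain is the product category C x C', so
|Ob(C x C')| = |Ob(C)| * |Ob(C')| = 2 * 8 = 16.
Therefore eta has 16 component morphisms.

16


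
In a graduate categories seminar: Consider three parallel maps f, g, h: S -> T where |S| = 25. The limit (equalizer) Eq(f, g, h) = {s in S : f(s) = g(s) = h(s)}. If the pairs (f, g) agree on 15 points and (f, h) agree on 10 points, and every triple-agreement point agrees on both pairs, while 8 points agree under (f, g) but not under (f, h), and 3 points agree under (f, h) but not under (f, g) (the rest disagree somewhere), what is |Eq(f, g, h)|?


Eq(f, g, h) is the triple-agreement set: points in S where all three
maps take the same value. Using inclusion-exclusion on the pairwise data:
Pair (f, g) agrees on 15 points; pair (f, h) on 10 points.
Points agreeing under (f, g) but not (f, h) = 8; under (f, h) but not (f, g) = 3.
Triple-agreement = agreement-in-(f, g) minus points that agree under (f, g) but not (f, h):
|Eq(f, g, h)| = 15 - 8 = 7
(cross-check via (f, h): 10 - 3 = 7.)

7


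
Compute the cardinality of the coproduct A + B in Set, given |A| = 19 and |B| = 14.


In Set, the coproduct A + B is the disjoint union.
|A + B| = |A| + |B| = 19 + 14 = 33

33


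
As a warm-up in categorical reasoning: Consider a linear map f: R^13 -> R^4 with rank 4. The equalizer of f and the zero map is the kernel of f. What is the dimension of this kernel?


The equalizer of f and the zero map is ker(f).
By the rank-nullity theorem: dim(ker(f)) = dim(domain) - rank(f).
dim(ker(f)) = 13 - 4 = 9

9


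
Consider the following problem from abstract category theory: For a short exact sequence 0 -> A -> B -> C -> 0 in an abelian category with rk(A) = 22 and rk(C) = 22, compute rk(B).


For a short exact sequence 0 -> A -> B -> C -> 0,
rank is additive: rank(B) = rank(A) + rank(C).
rank(B) = 22 + 22 = 44

44


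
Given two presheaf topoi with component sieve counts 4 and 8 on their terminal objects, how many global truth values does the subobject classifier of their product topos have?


In a product of presheaf topoi E_1 x E_2, the subobject classifier
is Omega = Omega_1 x Omega_2 (componentwise), so
|Omega(top)| = |Omega_1(top_1)| * |Omega_2(top_2)|.
= 4 * 8 = 32.

32


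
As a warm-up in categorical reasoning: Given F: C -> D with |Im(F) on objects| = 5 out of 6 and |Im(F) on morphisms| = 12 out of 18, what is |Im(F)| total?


The image of F consists of distinct objects and distinct morphisms.
|Im(F)| on objects = 5
|Im(F)| on morphisms = 12
Total image cardinality = 5 + 12 = 17

17


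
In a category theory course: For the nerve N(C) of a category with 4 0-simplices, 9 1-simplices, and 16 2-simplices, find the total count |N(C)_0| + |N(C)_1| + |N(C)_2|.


The 2-skeleton of the nerve N(C) consists of simplices in dimensions 0, 1, 2:
  |N(C)_0| = 4 (objects)
  |N(C)_1| = 9 (morphisms)
  |N(C)_2| = 16 (composable pairs)
Total = 4 + 9 + 16 = 29

29


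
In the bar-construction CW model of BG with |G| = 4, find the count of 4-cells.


In the bar-construction CW model of BG, the n-cells are indexed by
n-tuples [g_1|...|g_n] of non-identity elements of G (degenerate
simplices with some g_i = e do not contribute cells), so there are
(|G| - 1)^n n-cells.
For dim = 4 with |G| = 4:
cells = (4 - 1)^4 = 3^4 = 81

81


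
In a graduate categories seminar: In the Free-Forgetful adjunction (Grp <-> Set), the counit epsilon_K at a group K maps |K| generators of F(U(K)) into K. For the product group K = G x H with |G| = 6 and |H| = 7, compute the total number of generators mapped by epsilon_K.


The counit epsilon_K: F(U(K)) -> K of the Free-Forgetful adjunction
maps |K| generators of F(U(K)) into K. For K = G x H (the product group),
|G x H| = |G| * |H|.
Total generators mapped = 6 * 7 = 42.

42


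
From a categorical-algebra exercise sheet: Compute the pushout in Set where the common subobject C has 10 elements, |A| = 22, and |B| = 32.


The pushout A +_C B identifies the images of C in A and B.
|A +_C B| = |A| + |B| - |C| (for injections).
= 22 + 32 - 10 = 44

44


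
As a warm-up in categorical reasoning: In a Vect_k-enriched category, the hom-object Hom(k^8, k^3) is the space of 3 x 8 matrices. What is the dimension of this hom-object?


In Vect-enriched categories, Hom(k^n, k^m) is the space of m x n matrices.
dim(Hom(k^8, k^3)) = 3 * 8 = 24

24


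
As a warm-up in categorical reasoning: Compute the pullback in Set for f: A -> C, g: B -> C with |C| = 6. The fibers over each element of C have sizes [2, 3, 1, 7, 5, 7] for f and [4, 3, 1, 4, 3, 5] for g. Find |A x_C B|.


The pullback A x_C B consists of pairs (a, b) with f(a) = g(b).
For each element c in C, the fiber product has |f^-1(c)| * |g^-1(c)| elements.
Summing over C: 2 * 4 + 3 * 3 + 1 * 1 + 7 * 4 + 5 * 3 + 7 * 5
= 8 + 9 + 1 + 28 + 15 + 35 = 96

96


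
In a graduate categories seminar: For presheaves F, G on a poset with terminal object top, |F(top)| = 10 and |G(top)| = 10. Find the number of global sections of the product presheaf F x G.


Global sections of a presheaf on a poset with terminal top satisfy
Gamma(H) ~ H(top). Presheaves admit pointwise products, so
(F x G)(top) = F(top) x G(top) (Cartesian product).
|Gamma(F x G)| = |F(top)| * |G(top)| = 10 * 10 = 100.

100


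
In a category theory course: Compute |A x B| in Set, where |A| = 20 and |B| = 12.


In Set, the product A x B is the Cartesian product.
By the universal property, |A x B| = |A| * |B|.
|A x B| = 20 * 12 = 240

240


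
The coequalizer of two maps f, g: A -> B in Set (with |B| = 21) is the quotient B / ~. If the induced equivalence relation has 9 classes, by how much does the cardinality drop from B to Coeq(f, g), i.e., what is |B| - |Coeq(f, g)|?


The coequalizer Coeq(f, g) = B / ~ has one element per equivalence class.
|B| = 21, |Coeq(f, g)| = 9.
|B| - |Coeq(f, g)| = 21 - 9 = 12.

12


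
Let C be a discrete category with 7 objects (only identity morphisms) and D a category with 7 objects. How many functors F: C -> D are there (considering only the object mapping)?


A functor from a discrete category C to D is determined by
where each object maps. Each of the 7 objects of C can map
to any of the 7 objects of D independently.
Number of functors = 7^7 = 823543

823543


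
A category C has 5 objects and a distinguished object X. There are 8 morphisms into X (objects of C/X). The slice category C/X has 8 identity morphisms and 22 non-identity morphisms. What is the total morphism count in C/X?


In the slice category C/X, objects are morphisms to X.
Identity morphisms: 8 (one per object of C/X).
Non-identity morphisms: 22.
Total = 8 + 22 = 30

30


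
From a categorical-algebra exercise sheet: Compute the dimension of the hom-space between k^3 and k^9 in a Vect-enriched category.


In Vect-enriched categories, Hom(k^n, k^m) is the space of m x n matrices.
dim(Hom(k^3, k^9)) = 9 * 3 = 27

27


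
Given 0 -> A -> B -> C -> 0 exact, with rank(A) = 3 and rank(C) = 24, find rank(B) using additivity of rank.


For a short exact sequence 0 -> A -> B -> C -> 0,
rank is additive: rank(B) = rank(A) + rank(C).
rank(B) = 3 + 24 = 27

27


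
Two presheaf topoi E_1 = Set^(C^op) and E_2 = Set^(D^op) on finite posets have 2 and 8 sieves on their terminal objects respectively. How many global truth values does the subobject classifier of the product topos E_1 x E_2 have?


In a product of presheaf topoi E_1 x E_2, the subobject classifier
is Omega = Omega_1 x Omega_2 (componentwise), so
|Omega(top)| = |Omega_1(top_1)| * |Omega_2(top_2)|.
= 2 * 8 = 16.

16


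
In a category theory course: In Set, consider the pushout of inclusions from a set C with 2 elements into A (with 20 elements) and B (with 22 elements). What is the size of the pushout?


The pushout A +_C B identifies the images of C in A and B.
|A +_C B| = |A| + |B| - |C| (for injections).
= 20 + 22 - 2 = 40

40


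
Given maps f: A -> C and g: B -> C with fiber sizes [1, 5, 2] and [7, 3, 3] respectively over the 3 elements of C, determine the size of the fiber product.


The pullback A x_C B consists of pairs (a, b) with f(a) = g(b).
For each element c in C, the fiber product has |f^-1(c)| * |g^-1(c)| elements.
Summing over C: 1 * 7 + 5 * 3 + 2 * 3
= 7 + 15 + 6 = 28

28


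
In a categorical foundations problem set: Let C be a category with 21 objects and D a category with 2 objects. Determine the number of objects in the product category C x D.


The product category C x D has objects that are pairs (c, d).
Number of pairs = |Ob(C)| * |Ob(D)| = 21 * 2 = 42

42


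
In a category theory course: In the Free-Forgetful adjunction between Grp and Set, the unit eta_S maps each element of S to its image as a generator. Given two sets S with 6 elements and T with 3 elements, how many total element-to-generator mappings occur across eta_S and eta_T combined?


The unit eta_X: X -> U(F(X)) of the Free-Forgetful adjunction
maps each element of X to a generator of F(X). For X = S + T (disjoint
union in Set), |S + T| = |S| + |T|.
Total mappings = 6 + 3 = 9.

9


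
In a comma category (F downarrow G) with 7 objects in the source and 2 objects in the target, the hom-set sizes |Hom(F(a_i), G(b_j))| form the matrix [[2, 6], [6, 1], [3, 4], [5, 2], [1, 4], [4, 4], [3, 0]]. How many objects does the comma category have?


Objects of (F downarrow G) are triples (a, b, h: F(a)->G(b)).
The count equals the sum of all entries in the hom-matrix.
sum(row 0) = 8
sum(row 1) = 7
sum(row 2) = 7
sum(row 3) = 7
sum(row 4) = 5
sum(row 5) = 8
sum(row 6) = 3
Grand total = 45

45


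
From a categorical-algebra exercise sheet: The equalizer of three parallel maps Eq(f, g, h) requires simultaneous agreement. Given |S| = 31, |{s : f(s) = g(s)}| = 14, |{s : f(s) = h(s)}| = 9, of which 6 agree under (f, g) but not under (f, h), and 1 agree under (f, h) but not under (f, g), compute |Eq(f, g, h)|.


Eq(f, g, h) is the triple-agreement set: points in S where all three
maps take the same value. Using inclusion-exclusion on the pairwise data:
Pair (f, g) agrees on 14 points; pair (f, h) on 9 points.
Points agreeing under (f, g) but not (f, h) = 6; under (f, h) but not (f, g) = 1.
Triple-agreement = agreement-in-(f, g) minus points that agree under (f, g) but not (f, h):
|Eq(f, g, h)| = 14 - 6 = 8
(cross-check via (f, h): 9 - 1 = 8.)

8


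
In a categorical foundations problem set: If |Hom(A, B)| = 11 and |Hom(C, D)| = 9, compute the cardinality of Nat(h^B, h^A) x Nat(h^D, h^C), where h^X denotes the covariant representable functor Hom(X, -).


By the Yoneda lemma, Nat(h^B, h^A) is isomorphic to Hom(A, B),
so |Nat(h^B, h^A)| = |Hom(A, B)| and |Nat(h^D, h^C)| = |Hom(C, D)|.
|Hom(A, B)| = 11, |Hom(C, D)| = 9.
|Nat(h^B, h^A) x Nat(h^D, h^C)| = 11 * 9 = 99

99


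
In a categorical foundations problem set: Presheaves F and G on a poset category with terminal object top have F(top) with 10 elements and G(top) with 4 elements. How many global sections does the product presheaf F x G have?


Global sections of a presheaf on a poset with terminal top satisfy
Gamma(H) ~ H(top). Presheaves admit pointwise products, so
(F x G)(top) = F(top) x G(top) (Cartesian product).
|Gamma(F x G)| = |F(top)| * |G(top)| = 10 * 4 = 40.

40


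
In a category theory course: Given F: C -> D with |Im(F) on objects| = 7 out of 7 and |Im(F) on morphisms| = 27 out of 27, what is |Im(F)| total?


The image of F consists of distinct objects and distinct morphisms.
|Im(F)| on objects = 7
|Im(F)| on morphisms = 27
Total image cardinality = 7 + 27 = 34

34


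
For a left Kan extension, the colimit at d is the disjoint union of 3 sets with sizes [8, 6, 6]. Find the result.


Pointwise, the left Kan extension (Lan_F H)(d) is the colimit, indexed
by the comma category (F downarrow d), of H composed with the
projection (F downarrow d) -> C. Here that colimit is given
as a coproduct (disjoint union) of sets, so its cardinality is the
sum of the sizes of the summands.
Coproduct of sets with sizes: 8 + 6 + 6
= 20

20


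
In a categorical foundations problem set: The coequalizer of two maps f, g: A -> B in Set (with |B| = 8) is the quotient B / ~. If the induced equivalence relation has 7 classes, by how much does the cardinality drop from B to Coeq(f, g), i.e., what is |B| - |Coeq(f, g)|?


The coequalizer Coeq(f, g) = B / ~ has one element per equivalence class.
|B| = 8, |Coeq(f, g)| = 7.
|B| - |Coeq(f, g)| = 8 - 7 = 1.

1


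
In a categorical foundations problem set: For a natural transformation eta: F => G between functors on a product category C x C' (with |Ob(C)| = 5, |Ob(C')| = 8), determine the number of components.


A natural transformation eta: F => G assigns one component morphism per
object of the domain category.
The domain is the product category C x C', so
|Ob(C x C')| = |Ob(C)| * |Ob(C')| = 5 * 8 = 40.
Therefore eta has 40 component morphisms.

40


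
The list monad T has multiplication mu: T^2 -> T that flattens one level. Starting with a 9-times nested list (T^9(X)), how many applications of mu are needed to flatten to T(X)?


Each application of mu: T^2 -> T removes one layer of nesting.
Starting at depth 9 (i.e., T^9(X)), we need to reach T(X).
Number of mu applications = 9 - 1 = 8

8


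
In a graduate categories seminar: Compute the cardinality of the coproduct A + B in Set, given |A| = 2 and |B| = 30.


In Set, the coproduct A + B is the disjoint union.
|A + B| = |A| + |B| = 2 + 30 = 32

32


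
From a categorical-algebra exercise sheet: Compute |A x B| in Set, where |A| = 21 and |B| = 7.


In Set, the product A x B is the Cartesian product.
By the universal property, |A x B| = |A| * |B|.
|A x B| = 21 * 7 = 147

147


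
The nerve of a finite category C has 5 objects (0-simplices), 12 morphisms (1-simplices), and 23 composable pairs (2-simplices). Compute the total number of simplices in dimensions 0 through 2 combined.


The 2-skeleton of the nerve N(C) consists of simplices in dimensions 0, 1, 2:
  |N(C)_0| = 5 (objects)
  |N(C)_1| = 12 (morphisms)
  |N(C)_2| = 23 (composable pairs)
Total = 5 + 12 + 23 = 40

40


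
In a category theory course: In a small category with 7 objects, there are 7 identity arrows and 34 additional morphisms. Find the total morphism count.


Each object has an identity morphism, giving 7 identities.
Adding the 34 non-identity morphisms:
Total = 7 + 34 = 41

41


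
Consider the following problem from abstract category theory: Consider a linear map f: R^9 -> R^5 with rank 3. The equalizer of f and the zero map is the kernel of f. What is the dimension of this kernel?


The equalizer of f and the zero map is ker(f).
By the rank-nullity theorem: dim(ker(f)) = dim(domain) - rank(f).
dim(ker(f)) = 9 - 3 = 6

6


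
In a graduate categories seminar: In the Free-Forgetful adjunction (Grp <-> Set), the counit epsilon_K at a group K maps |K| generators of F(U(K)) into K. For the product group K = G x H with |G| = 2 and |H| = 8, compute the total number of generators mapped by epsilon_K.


The counit epsilon_K: F(U(K)) -> K of the Free-Forgetful adjunction
maps |K| generators of F(U(K)) into K. For K = G x H (the product group),
|G x H| = |G| * |H|.
Total generators mapped = 2 * 8 = 16.

16


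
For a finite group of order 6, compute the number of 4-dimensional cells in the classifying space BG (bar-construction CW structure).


In the bar-construction CW model of BG, the n-cells are indexed by
n-tuples [g_1|...|g_n] of non-identity elements of G (degenerate
simplices with some g_i = e do not contribute cells), so there are
(|G| - 1)^n n-cells.
For dim = 4 with |G| = 6:
cells = (6 - 1)^4 = 5^4 = 625

625


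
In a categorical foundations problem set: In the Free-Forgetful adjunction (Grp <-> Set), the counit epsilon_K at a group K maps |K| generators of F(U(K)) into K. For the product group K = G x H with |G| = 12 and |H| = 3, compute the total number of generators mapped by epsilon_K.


The counit epsilon_K: F(U(K)) -> K of the Free-Forgetful adjunction
maps |K| generators of F(U(K)) into K. For K = G x H (the product group),
|G x H| = |G| * |H|.
Total generators mapped = 12 * 3 = 36.

36


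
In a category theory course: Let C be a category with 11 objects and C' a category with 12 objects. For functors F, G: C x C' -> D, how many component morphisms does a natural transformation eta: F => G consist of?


A natural transformation eta: F => G assigns one component morphism per
object of the domain category.
The domain is the product category C x C', so
|Ob(C x C')| = |Ob(C)| * |Ob(C')| = 11 * 12 = 132.
Therefore eta has 132 component morphisms.

132


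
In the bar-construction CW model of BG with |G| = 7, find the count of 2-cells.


In the bar-construction CW model of BG, the n-cells are indexed by
n-tuples [g_1|...|g_n] of non-identity elements of G (degenerate
simplices with some g_i = e do not contribute cells), so there are
(|G| - 1)^n n-cells.
For dim = 2 with |G| = 7:
cells = (7 - 1)^2 = 6^2 = 36

36


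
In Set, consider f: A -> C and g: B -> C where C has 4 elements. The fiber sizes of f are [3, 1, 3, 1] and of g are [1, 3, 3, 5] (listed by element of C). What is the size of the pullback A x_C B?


The pullback A x_C B consists of pairs (a, b) with f(a) = g(b).
For each element c in C, the fiber product has |f^-1(c)| * |g^-1(c)| elements.
Summing over C: 3 * 1 + 1 * 3 + 3 * 3 + 1 * 5
= 3 + 3 + 9 + 5 = 20

20


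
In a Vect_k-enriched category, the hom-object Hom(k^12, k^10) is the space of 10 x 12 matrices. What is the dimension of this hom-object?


In Vect-enriched categories, Hom(k^n, k^m) is the space of m x n matrices.
dim(Hom(k^12, k^10)) = 10 * 12 = 120

120


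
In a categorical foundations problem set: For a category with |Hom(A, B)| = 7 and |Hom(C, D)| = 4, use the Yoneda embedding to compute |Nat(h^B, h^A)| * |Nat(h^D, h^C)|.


By the Yoneda lemma, Nat(h^B, h^A) is isomorphic to Hom(A, B),
so |Nat(h^B, h^A)| = |Hom(A, B)| and |Nat(h^D, h^C)| = |Hom(C, D)|.
|Hom(A, B)| = 7, |Hom(C, D)| = 4.
|Nat(h^B, h^A) x Nat(h^D, h^C)| = 7 * 4 = 28

28


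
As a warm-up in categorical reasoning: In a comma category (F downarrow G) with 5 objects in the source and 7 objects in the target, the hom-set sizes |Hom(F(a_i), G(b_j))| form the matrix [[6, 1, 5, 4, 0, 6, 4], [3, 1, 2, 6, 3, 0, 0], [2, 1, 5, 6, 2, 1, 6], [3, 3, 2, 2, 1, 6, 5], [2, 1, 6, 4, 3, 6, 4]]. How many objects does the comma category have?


Objects of (F downarrow G) are triples (a, b, h: F(a)->G(b)).
The count equals the sum of all entries in the hom-matrix.
sum(row 0) = 26
sum(row 1) = 15
sum(row 2) = 23
sum(row 3) = 22
sum(row 4) = 26
Grand total = 112

112


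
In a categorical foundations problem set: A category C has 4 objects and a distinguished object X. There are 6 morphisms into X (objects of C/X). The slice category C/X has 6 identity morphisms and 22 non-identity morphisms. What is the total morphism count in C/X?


In the slice category C/X, objects are morphisms to X.
Identity morphisms: 6 (one per object of C/X).
Non-identity morphisms: 22.
Total = 6 + 22 = 28

28


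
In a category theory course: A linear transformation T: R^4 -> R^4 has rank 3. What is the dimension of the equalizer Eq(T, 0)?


The equalizer of f and the zero map is ker(f).
By the rank-nullity theorem: dim(ker(f)) = dim(domain) - rank(f).
dim(ker(f)) = 4 - 3 = 1

1


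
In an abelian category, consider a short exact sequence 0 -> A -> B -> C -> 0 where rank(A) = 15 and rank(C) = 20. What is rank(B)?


For a short exact sequence 0 -> A -> B -> C -> 0,
rank is additive: rank(B) = rank(A) + rank(C).
rank(B) = 15 + 20 = 35

35


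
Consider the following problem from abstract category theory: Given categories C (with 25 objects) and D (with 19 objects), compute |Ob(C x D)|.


The product category C x D has objects that are pairs (c, d).
Number of pairs = |Ob(C)| * |Ob(D)| = 25 * 19 = 475

475


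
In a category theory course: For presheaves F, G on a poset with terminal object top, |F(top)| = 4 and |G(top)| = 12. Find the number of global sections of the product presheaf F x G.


Global sections of a presheaf on a poset with terminal top satisfy
Gamma(H) ~ H(top). Presheaves admit pointwise products, so
(F x G)(top) = F(top) x G(top) (Cartesian product).
|Gamma(F x G)| = |F(top)| * |G(top)| = 4 * 12 = 48.

48


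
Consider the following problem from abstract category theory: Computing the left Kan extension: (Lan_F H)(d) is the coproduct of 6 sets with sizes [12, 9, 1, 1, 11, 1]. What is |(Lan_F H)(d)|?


Pointwise, the left Kan extension (Lan_F H)(d) is the colimit, indexed
by the comma category (F downarrow d), of H composed with the
projection (F downarrow d) -> C. Here that colimit is given
as a coproduct (disjoint union) of sets, so its cardinality is the
sum of the sizes of the summands.
Coproduct of sets with sizes: 12 + 9 + 1 + 1 + 11 + 1
= 35

35


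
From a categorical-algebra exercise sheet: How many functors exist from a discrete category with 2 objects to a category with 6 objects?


A functor from a discrete category C to D is determined by
where each object maps. Each of the 2 objects of C can map
to any of the 6 objects of D independently.
Number of functors = 6^2 = 36

36


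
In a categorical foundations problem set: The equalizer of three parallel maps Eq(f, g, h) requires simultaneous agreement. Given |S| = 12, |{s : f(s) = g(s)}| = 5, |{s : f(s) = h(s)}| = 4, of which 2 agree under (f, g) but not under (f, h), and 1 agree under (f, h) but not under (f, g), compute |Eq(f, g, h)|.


Eq(f, g, h) is the triple-agreement set: points in S where all three
maps take the same value. Using inclusion-exclusion on the pairwise data:
Pair (f, g) agrees on 5 points; pair (f, h) on 4 points.
Points agreeing under (f, g) but not (f, h) = 2; under (f, h) but not (f, g) = 1.
Triple-agreement = agreement-in-(f, g) minus points that agree under (f, g) but not (f, h):
|Eq(f, g, h)| = 5 - 2 = 3
(cross-check via (f, h): 4 - 1 = 3.)

3


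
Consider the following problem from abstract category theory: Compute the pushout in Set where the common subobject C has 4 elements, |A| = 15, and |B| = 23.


The pushout A +_C B identifies the images of C in A and B.
|A +_C B| = |A| + |B| - |C| (for injections).
= 15 + 23 - 4 = 34

34


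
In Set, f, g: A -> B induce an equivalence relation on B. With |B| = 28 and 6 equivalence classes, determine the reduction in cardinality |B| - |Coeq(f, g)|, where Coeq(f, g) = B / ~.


The coequalizer Coeq(f, g) = B / ~ has one element per equivalence class.
|B| = 28, |Coeq(f, g)| = 6.
|B| - |Coeq(f, g)| = 28 - 6 = 22.

22


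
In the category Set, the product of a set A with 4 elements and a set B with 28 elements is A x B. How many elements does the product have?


In Set, the product A x B is the Cartesian product.
By the universal property, |A x B| = |A| * |B|.
|A x B| = 4 * 28 = 112

112


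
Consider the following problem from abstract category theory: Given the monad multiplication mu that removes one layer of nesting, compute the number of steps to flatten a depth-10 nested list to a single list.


Each application of mu: T^2 -> T removes one layer of nesting.
Starting at depth 10 (i.e., T^10(X)), we need to reach T(X).
Number of mu applications = 10 - 1 = 9

9


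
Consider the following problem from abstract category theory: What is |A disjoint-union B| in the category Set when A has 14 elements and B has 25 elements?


In Set, the coproduct A + B is the disjoint union.
|A + B| = |A| + |B| = 14 + 25 = 39

39


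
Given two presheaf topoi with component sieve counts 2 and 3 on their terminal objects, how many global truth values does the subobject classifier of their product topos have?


In a product of presheaf topoi E_1 x E_2, the subobject classifier
is Omega = Omega_1 x Omega_2 (componentwise), so
|Omega(top)| = |Omega_1(top_1)| * |Omega_2(top_2)|.
= 2 * 3 = 6.

6


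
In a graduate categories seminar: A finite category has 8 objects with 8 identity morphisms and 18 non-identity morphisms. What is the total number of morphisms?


Each object has an identity morphism, giving 8 identities.
Adding the 18 non-identity morphisms:
Total = 8 + 18 = 26

26


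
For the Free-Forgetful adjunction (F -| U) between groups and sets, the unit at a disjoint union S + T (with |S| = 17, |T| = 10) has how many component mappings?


The unit eta_X: X -> U(F(X)) of the Free-Forgetful adjunction
maps each element of X to a generator of F(X). For X = S + T (disjoint
union in Set), |S + T| = |S| + |T|.
Total mappings = 17 + 10 = 27.

27


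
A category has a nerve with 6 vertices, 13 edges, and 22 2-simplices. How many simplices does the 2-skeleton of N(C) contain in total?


The 2-skeleton of the nerve N(C) consists of simplices in dimensions 0, 1, 2:
  |N(C)_0| = 6 (objects)
  |N(C)_1| = 13 (morphisms)
  |N(C)_2| = 22 (composable pairs)
Total = 6 + 13 + 22 = 41

41


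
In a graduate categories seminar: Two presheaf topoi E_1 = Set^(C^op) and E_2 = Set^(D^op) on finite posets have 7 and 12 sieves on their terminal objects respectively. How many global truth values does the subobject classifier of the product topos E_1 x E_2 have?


In a product of presheaf topoi E_1 x E_2, the subobject classifier
is Omega = Omega_1 x Omega_2 (componentwise), so
|Omega(top)| = |Omega_1(top_1)| * |Omega_2(top_2)|.
= 7 * 12 = 84.

84


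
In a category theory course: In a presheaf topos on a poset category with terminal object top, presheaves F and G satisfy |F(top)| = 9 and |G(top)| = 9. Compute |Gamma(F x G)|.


Global sections of a presheaf on a poset with terminal top satisfy
Gamma(H) ~ H(top). Presheaves admit pointwise products, so
(F x G)(top) = F(top) x G(top) (Cartesian product).
|Gamma(F x G)| = |F(top)| * |G(top)| = 9 * 9 = 81.

81


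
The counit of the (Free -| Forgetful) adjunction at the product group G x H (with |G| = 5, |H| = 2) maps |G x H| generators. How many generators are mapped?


The counit epsilon_K: F(U(K)) -> K of the Free-Forgetful adjunction
maps |K| generators of F(U(K)) into K. For K = G x H (the product group),
|G x H| = |G| * |H|.
Total generators mapped = 5 * 2 = 10.

10


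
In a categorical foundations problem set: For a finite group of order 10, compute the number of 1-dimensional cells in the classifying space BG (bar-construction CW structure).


In the bar-construction CW model of BG, the n-cells are indexed by
n-tuples [g_1|...|g_n] of non-identity elements of G (degenerate
simplices with some g_i = e do not contribute cells), so there are
(|G| - 1)^n n-cells.
For dim = 1 with |G| = 10:
cells = (10 - 1)^1 = 9^1 = 9

9


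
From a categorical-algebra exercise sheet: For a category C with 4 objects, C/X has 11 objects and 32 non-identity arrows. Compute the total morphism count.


In the slice category C/X, objects are morphisms to X.
Identity morphisms: 11 (one per object of C/X).
Non-identity morphisms: 32.
Total = 11 + 32 = 43

43


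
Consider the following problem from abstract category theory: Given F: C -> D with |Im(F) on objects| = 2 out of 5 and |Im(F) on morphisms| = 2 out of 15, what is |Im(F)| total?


The image of F consists of distinct objects and distinct morphisms.
|Im(F)| on objects = 2
|Im(F)| on morphisms = 2
Total image cardinality = 2 + 2 = 4

4


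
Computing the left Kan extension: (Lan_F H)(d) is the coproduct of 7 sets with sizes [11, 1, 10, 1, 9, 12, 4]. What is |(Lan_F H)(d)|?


Pointwise, the left Kan extension (Lan_F H)(d) is the colimit, indexed
by the comma category (F downarrow d), of H composed with the
projection (F downarrow d) -> C. Here that colimit is given
as a coproduct (disjoint union) of sets, so its cardinality is the
sum of the sizes of the summands.
Coproduct of sets with sizes: 11 + 1 + 10 + 1 + 9 + 12 + 4
= 48

48


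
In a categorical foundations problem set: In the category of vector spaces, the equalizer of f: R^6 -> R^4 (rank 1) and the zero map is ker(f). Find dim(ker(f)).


The equalizer of f and the zero map is ker(f).
By the rank-nullity theorem: dim(ker(f)) = dim(domain) - rank(f).
dim(ker(f)) = 6 - 1 = 5

5


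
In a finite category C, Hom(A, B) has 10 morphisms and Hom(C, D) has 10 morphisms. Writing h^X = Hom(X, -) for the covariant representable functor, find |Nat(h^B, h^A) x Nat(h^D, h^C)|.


By the Yoneda lemma, Nat(h^B, h^A) is isomorphic to Hom(A, B),
so |Nat(h^B, h^A)| = |Hom(A, B)| and |Nat(h^D, h^C)| = |Hom(C, D)|.
|Hom(A, B)| = 10, |Hom(C, D)| = 10.
|Nat(h^B, h^A) x Nat(h^D, h^C)| = 10 * 10 = 100

100


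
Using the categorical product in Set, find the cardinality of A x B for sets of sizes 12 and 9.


In Set, the product A x B is the Cartesian product.
By the universal property, |A x B| = |A| * |B|.
|A x B| = 12 * 9 = 108

108


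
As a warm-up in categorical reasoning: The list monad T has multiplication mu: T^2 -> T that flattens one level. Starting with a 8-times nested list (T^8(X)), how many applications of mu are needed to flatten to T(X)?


Each application of mu: T^2 -> T removes one layer of nesting.
Starting at depth 8 (i.e., T^8(X)), we need to reach T(X).
Number of mu applications = 8 - 1 = 7

7


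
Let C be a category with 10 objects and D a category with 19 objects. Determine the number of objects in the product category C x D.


The product category C x D has objects that are pairs (c, d).
Number of pairs = |Ob(C)| * |Ob(D)| = 10 * 19 = 190

190


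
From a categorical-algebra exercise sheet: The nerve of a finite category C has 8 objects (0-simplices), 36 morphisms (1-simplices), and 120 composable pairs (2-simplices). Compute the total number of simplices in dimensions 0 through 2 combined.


The 2-skeleton of the nerve N(C) consists of simplices in dimensions 0, 1, 2:
  |N(C)_0| = 8 (objects)
  |N(C)_1| = 36 (morphisms)
  |N(C)_2| = 120 (composable pairs)
Total = 8 + 36 + 120 = 164

164


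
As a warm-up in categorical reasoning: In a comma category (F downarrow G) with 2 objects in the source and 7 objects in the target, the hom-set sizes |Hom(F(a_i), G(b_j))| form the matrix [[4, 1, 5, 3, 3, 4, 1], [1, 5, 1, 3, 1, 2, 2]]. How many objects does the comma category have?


Objects of (F downarrow G) are triples (a, b, h: F(a)->G(b)).
The count equals the sum of all entries in the hom-matrix.
sum(row 0) = 21
sum(row 1) = 15
Grand total = 36

36


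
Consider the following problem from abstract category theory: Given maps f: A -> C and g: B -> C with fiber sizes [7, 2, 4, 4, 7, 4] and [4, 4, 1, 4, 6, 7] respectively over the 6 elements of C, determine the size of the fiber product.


The pullback A x_C B consists of pairs (a, b) with f(a) = g(b).
For each element c in C, the fiber product has |f^-1(c)| * |g^-1(c)| elements.
Summing over C: 7 * 4 + 2 * 4 + 4 * 1 + 4 * 4 + 7 * 6 + 4 * 7
= 28 + 8 + 4 + 16 + 42 + 28 = 126

126


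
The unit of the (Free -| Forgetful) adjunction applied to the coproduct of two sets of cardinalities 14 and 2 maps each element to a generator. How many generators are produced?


The unit eta_X: X -> U(F(X)) of the Free-Forgetful adjunction
maps each element of X to a generator of F(X). For X = S + T (disjoint
union in Set), |S + T| = |S| + |T|.
Total mappings = 14 + 2 = 16.

16
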